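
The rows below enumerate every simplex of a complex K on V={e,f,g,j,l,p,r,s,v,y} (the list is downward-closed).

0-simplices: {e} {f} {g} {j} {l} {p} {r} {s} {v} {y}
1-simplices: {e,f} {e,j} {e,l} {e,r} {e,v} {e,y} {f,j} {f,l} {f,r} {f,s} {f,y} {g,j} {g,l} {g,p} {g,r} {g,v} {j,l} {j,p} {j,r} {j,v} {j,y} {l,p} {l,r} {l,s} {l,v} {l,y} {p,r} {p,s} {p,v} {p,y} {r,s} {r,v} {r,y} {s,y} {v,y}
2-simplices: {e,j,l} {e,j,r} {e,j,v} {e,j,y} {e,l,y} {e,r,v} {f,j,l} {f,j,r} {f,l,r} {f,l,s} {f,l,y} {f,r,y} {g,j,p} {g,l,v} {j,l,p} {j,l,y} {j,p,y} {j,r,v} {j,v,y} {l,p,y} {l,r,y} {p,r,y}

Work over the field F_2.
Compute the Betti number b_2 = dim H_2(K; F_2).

n_0=10 n_1=35 n_2=22  [Z2]
∂1: piv[ef,ej,el,er,ev,ey,fs,gj,gp] rk=9  ker:fj,fl,fr,fy,gl,gr,gv,jl,jp,jr,jv,jy,lp,lr,ls,lv,ly,pr,ps,pv,py,rs,rv,ry,sy,vy
∂2: piv[ejl,ejr,ejv,ejy,ely,erv,fjl,fjr,flr,fls,fly,fry,gjp,glv,jlp,jpy,jvy,pry] rk=18  ker:jly,jrv,lpy,lry
b_2=(22−18)−0=4

b_2=4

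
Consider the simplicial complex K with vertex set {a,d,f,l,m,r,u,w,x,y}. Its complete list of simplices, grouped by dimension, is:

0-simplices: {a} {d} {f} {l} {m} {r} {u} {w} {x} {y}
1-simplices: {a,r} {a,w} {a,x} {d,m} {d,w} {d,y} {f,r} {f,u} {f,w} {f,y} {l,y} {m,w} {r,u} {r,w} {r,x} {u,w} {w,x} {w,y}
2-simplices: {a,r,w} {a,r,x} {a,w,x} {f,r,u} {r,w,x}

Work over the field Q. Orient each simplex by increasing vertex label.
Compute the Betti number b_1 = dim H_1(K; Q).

n_0=10 n_1=18 n_2=5  [Q]
∂1: piv[ar,aw,ax,dm,dw,dy,fr,fu,ly] rk=9  ker:fw,fy,mw,ru,rw,rx,uw,wx,wy
∂2: piv[arw,arx,awx,fru] rk=4  ker:rwx
b_1=(18−9)−4=5

b_1=5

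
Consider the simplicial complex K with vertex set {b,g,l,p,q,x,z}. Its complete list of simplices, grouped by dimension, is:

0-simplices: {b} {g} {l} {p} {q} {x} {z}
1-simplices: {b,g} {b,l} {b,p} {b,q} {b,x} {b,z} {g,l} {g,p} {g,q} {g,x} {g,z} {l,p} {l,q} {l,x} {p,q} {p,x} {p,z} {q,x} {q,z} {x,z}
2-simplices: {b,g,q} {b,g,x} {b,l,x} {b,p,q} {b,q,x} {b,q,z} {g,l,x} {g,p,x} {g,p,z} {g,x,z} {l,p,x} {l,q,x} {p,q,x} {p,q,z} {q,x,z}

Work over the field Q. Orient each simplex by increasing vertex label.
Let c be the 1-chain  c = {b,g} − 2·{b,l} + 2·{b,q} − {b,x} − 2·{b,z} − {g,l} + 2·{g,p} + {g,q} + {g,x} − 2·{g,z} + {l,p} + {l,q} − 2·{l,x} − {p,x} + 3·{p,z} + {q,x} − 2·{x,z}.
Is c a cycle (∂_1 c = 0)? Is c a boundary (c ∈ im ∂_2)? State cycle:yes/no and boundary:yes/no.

cycle:no boundary:no

n_0=7 n_1=20 n_2=15  [Q]
∂1: piv[bg,bl,bp,bq,bx,bz] rk=6  ker:gl,gp,gq,gx,gz,lp,lq,lx,pq,px,pz,qx,qz,xz
∂2: piv[bgq,bgx,blx,bpq,bqx,bqz,glx,gpx,gpz,gxz,lpx,lqx,pqx,pqz] rk=14  ker:qxz
∂1c = 2·{b} − 3·{l} + {p} + 3·{q} − 3·{z}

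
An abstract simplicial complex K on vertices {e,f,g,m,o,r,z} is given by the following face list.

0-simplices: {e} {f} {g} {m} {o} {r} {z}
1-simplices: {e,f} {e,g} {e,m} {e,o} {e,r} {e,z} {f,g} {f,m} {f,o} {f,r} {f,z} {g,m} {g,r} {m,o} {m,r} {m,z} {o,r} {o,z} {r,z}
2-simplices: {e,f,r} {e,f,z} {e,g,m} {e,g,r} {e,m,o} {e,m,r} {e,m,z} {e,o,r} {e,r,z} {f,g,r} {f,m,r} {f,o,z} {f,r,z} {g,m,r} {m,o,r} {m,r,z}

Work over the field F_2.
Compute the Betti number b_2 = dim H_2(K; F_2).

n_0=7 n_1=19 n_2=16  [Z2]
∂1: piv[ef,eg,em,eo,er,ez] rk=6  ker:fg,fm,fo,fr,fz,gm,gr,mo,mr,mz,or,oz,rz
∂2: piv[efr,efz,egm,egr,emo,emr,emz,eor,erz,fgr,fmr,foz] rk=12  ker:frz,gmr,mor,mrz
b_2=(16−12)−0=4

b_2=4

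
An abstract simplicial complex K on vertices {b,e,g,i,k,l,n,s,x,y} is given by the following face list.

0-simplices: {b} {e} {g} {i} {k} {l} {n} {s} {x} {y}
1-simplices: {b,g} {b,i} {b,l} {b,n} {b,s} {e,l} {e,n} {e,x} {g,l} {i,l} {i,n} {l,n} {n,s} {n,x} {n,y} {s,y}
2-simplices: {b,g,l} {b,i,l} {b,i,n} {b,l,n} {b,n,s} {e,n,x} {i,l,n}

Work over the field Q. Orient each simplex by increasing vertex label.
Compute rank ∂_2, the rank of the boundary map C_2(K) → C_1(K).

n_0=10 n_1=16 n_2=7  [Q]
∂1: piv[bg,bi,bl,bn,bs,el,ex,ny] rk=8  ker:en,gl,il,in,ln,ns,nx,sy
∂2: piv[bgl,bil,bin,bln,bns,enx] rk=6  ker:iln
rk∂_2=6

rank∂_2=6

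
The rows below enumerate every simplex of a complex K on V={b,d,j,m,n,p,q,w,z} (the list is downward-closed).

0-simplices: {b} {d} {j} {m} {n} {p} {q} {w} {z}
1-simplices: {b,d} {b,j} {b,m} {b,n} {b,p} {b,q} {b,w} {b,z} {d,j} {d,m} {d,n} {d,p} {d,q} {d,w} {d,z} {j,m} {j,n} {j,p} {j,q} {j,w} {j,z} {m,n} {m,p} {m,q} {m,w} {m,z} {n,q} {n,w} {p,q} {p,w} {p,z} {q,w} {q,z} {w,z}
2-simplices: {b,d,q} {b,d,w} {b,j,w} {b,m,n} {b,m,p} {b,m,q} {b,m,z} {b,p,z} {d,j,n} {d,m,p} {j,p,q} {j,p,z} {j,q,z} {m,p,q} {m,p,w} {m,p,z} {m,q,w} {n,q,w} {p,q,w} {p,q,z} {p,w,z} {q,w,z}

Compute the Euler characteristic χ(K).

n_0=9 n_1=34 n_2=22
χ=+9−34+22=-3

χ(K)=-3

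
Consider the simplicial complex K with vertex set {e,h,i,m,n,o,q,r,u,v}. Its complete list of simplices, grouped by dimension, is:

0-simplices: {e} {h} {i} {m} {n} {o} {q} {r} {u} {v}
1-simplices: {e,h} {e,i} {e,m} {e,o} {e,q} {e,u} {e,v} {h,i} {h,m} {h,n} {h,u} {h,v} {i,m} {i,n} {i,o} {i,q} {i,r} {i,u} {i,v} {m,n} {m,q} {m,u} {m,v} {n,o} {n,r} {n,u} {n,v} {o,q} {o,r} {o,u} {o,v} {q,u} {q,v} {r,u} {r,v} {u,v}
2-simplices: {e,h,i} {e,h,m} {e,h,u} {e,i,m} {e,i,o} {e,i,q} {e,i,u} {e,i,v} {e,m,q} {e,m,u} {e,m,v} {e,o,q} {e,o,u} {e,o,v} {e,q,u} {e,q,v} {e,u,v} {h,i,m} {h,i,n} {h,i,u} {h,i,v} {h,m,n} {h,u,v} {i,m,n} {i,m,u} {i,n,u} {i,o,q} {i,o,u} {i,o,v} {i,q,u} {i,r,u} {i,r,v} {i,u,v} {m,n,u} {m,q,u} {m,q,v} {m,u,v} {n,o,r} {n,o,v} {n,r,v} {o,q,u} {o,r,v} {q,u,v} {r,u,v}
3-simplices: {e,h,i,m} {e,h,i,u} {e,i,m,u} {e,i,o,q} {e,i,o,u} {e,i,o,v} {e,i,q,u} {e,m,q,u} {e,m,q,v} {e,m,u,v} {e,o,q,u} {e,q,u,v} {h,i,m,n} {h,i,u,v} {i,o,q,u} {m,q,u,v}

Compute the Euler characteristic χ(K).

n_0=10 n_1=36 n_2=44 n_3=16
χ=+10−36+44−16=2

χ(K)=2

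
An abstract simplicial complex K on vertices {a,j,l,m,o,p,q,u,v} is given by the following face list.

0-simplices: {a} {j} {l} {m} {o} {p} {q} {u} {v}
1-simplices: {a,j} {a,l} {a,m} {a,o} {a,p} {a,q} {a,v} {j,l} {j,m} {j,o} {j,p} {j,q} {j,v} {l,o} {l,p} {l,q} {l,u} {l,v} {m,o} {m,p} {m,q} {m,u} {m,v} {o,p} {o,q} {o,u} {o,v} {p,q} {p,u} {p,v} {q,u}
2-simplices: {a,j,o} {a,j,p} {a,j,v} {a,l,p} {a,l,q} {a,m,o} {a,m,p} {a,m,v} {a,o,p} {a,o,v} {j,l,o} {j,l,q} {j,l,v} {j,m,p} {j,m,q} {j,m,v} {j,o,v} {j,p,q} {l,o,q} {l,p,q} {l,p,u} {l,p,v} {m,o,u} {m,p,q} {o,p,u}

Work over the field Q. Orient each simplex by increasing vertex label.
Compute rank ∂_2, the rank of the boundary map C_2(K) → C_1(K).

rank∂_2=22

n_0=9 n_1=31 n_2=25  [Q]
∂1: piv[aj,al,am,ao,ap,aq,av,lu] rk=8  ker:jl,jm,jo,jp,jq,jv,lo,lp,lq,lv,mo,mp,mq,mu,mv,op,oq,ou,ov,pq,pu,pv,qu
∂2: piv[ajo,ajp,ajv,alp,alq,amo,amp,amv,aop,aov,jlo,jlq,jlv,jmp,jmq,jpq,loq,lpq,lpu,lpv,mou,opu] rk=22  ker:jmv,jov,mpq
rk∂_2=22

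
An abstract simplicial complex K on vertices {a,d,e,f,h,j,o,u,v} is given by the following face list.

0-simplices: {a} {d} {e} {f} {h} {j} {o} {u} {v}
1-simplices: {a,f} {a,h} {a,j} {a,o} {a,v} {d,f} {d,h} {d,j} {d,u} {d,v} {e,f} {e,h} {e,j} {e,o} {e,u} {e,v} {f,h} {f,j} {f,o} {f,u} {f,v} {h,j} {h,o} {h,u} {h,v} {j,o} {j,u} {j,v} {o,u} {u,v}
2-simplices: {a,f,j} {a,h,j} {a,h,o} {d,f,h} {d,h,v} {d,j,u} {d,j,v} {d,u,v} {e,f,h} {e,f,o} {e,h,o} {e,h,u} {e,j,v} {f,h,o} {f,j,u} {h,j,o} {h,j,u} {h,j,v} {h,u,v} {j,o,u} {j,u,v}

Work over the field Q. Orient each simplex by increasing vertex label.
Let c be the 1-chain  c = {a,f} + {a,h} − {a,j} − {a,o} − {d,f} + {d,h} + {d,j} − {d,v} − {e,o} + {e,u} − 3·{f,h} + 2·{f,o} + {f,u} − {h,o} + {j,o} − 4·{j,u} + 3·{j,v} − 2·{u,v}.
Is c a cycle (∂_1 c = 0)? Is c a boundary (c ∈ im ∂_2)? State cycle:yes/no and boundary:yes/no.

n_0=9 n_1=30 n_2=21  [Q]
∂1: piv[af,ah,aj,ao,av,df,du,ef] rk=8  ker:dh,dj,dv,eh,ej,eo,eu,ev,fh,fj,fo,fu,fv,hj,ho,hu,hv,jo,ju,jv,ou,uv
∂2: piv[afj,ahj,aho,dfh,dhv,dju,djv,duv,efh,efo,eho,ehu,ejv,fju,hjo,hju,hjv,jou] rk=18  ker:fho,huv,juv
∂1c = 0
c vs im∂2: reduces to 0 ⇒ boundary

cycle:yes boundary:yes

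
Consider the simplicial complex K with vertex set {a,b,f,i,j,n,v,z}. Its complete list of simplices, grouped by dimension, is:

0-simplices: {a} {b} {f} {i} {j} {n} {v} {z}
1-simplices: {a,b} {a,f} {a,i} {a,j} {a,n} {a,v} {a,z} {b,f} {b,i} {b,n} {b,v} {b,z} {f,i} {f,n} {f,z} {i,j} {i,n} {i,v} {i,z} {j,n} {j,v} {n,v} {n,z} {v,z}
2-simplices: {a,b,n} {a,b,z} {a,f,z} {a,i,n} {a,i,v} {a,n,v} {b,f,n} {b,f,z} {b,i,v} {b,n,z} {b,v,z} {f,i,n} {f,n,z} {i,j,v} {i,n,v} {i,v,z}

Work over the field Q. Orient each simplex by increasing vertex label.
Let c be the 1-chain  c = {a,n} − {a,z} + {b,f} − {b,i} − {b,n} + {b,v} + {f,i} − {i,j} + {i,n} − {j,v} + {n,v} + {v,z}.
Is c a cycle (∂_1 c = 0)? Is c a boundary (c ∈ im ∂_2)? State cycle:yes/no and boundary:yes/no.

n_0=8 n_1=24 n_2=16  [Q]
∂1: piv[ab,af,ai,aj,an,av,az] rk=7  ker:bf,bi,bn,bv,bz,fi,fn,fz,ij,in,iv,iz,jn,jv,nv,nz,vz
∂2: piv[abn,abz,afz,ain,aiv,anv,bfn,bfz,biv,bnz,bvz,fin,ijv,ivz] rk=14  ker:fnz,inv
∂1c = 0
c vs im∂2: residual ≠ 0 ⇒ not boundary

cycle:yes boundary:no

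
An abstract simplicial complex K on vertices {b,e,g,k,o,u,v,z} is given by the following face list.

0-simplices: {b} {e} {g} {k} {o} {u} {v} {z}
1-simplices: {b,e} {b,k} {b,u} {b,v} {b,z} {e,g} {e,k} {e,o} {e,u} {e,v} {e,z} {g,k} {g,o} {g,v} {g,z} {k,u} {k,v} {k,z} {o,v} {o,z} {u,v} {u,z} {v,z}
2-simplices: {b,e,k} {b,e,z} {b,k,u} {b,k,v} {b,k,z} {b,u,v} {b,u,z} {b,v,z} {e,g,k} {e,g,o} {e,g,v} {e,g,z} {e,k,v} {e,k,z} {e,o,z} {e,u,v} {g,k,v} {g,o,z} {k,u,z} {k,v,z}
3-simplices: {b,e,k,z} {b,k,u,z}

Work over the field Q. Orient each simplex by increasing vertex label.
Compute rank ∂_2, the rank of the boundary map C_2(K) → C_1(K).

rank∂_2=15

n_0=8 n_1=23 n_2=20 n_3=2  [Q]
∂1: piv[be,bk,bu,bv,bz,eg,eo] rk=7  ker:ek,eu,ev,ez,gk,go,gv,gz,ku,kv,kz,ov,oz,uv,uz,vz
∂2: piv[bek,bez,bku,bkv,bkz,buv,buz,bvz,egk,ego,egv,egz,ekv,eoz,euv] rk=15  ker:ekz,gkv,goz,kuz,kvz
∂3: piv[bekz,bkuz] rk=2
rk∂_2=15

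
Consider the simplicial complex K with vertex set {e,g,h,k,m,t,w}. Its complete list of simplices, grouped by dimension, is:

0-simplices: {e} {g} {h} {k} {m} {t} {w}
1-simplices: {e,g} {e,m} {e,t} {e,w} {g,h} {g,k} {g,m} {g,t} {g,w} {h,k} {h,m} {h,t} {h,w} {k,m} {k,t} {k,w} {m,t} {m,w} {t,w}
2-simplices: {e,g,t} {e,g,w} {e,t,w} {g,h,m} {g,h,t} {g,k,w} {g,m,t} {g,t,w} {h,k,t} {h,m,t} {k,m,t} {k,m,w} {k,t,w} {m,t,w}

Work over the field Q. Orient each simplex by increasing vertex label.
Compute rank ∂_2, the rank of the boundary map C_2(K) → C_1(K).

n_0=7 n_1=19 n_2=14  [Q]
∂1: piv[eg,em,et,ew,gh,gk] rk=6  ker:gm,gt,gw,hk,hm,ht,hw,km,kt,kw,mt,mw,tw
∂2: piv[egt,egw,etw,ghm,ght,gkw,gmt,hkt,kmt,kmw,ktw] rk=11  ker:gtw,hmt,mtw
rk∂_2=11

rank∂_2=11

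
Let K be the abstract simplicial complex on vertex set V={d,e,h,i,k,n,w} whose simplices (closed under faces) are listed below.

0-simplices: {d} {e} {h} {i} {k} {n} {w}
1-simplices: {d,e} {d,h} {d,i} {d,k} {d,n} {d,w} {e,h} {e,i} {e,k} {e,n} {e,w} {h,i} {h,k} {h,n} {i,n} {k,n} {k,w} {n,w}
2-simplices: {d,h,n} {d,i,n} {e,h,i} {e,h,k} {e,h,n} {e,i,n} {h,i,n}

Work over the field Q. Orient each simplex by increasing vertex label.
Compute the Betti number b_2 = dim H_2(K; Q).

b_2=1

n_0=7 n_1=18 n_2=7  [Q]
∂1: piv[de,dh,di,dk,dn,dw] rk=6  ker:eh,ei,ek,en,ew,hi,hk,hn,in,kn,kw,nw
∂2: piv[dhn,din,ehi,ehk,ehn,ein] rk=6  ker:hin
b_2=(7−6)−0=1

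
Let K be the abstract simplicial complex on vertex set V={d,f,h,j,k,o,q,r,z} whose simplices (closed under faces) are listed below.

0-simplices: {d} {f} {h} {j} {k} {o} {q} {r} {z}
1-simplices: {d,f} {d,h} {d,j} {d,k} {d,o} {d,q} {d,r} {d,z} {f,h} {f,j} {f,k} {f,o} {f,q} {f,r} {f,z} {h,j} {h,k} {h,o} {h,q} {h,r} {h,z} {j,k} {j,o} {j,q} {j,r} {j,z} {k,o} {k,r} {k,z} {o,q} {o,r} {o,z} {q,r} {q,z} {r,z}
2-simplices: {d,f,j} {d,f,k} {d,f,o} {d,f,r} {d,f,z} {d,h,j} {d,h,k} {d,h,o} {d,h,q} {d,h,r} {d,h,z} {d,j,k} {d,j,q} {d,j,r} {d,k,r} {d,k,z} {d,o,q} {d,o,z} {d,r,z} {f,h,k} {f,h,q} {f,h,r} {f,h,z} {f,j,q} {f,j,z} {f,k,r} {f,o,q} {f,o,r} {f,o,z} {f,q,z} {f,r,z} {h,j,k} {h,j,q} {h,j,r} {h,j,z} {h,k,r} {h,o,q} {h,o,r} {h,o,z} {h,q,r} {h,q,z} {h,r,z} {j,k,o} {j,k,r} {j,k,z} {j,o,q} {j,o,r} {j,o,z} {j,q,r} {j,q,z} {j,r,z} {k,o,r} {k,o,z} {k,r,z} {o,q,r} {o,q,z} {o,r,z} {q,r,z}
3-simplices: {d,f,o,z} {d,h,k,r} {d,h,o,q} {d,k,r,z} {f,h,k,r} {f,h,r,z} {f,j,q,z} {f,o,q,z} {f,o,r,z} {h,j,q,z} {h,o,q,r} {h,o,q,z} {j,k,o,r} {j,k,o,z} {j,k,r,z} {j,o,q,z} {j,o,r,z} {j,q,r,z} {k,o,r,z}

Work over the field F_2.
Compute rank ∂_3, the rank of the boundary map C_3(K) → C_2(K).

rank∂_3=18

n_0=9 n_1=35 n_2=58 n_3=19  [Z2]
∂1: piv[df,dh,dj,dk,do,dq,dr,dz] rk=8  ker:fh,fj,fk,fo,fq,fr,fz,hj,hk,ho,hq,hr,hz,jk,jo,jq,jr,jz,ko,kr,kz,oq,or,oz,qr,qz,rz
∂2: piv[dfj,dfk,dfo,dfr,dfz,dhj,dhk,dho,dhq,dhr,dhz,djk,djq,djr,dkr,dkz,doq,doz,drz,fhk,fhq,fjz,for,fqz,hqr,jko,joq] rk=27  ker:fhr,fhz,fjq,fkr,foq,foz,frz,hjk,hjq,hjr,hjz,hkr,hoq,hor,hoz,hqz,hrz,jkr,jkz,jor,joz,jqr,jqz,jrz,kor,koz,krz,oqr,oqz,orz,qrz
∂3: piv[dfoz,dhkr,dhoq,dkrz,fhkr,fhrz,fjqz,foqz,forz,hjqz,hoqr,hoqz,jkor,jkoz,jkrz,joqz,jorz,jqrz] rk=18  ker:korz
rk∂_3=18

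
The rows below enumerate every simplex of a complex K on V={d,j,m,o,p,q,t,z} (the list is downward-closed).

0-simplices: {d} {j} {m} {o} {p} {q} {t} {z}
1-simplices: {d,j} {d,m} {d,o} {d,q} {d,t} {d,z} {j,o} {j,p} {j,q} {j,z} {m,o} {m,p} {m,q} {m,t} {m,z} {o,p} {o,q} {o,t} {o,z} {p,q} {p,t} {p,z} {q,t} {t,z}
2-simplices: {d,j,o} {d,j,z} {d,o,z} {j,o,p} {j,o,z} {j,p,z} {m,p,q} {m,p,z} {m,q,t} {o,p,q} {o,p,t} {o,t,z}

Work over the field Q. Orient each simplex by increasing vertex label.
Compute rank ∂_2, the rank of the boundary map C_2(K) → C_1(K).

rank∂_2=11

n_0=8 n_1=24 n_2=12  [Q]
∂1: piv[dj,dm,do,dq,dt,dz,jp] rk=7  ker:jo,jq,jz,mo,mp,mq,mt,mz,op,oq,ot,oz,pq,pt,pz,qt,tz
∂2: piv[djo,djz,doz,jop,jpz,mpq,mpz,mqt,opq,opt,otz] rk=11  ker:joz
rk∂_2=11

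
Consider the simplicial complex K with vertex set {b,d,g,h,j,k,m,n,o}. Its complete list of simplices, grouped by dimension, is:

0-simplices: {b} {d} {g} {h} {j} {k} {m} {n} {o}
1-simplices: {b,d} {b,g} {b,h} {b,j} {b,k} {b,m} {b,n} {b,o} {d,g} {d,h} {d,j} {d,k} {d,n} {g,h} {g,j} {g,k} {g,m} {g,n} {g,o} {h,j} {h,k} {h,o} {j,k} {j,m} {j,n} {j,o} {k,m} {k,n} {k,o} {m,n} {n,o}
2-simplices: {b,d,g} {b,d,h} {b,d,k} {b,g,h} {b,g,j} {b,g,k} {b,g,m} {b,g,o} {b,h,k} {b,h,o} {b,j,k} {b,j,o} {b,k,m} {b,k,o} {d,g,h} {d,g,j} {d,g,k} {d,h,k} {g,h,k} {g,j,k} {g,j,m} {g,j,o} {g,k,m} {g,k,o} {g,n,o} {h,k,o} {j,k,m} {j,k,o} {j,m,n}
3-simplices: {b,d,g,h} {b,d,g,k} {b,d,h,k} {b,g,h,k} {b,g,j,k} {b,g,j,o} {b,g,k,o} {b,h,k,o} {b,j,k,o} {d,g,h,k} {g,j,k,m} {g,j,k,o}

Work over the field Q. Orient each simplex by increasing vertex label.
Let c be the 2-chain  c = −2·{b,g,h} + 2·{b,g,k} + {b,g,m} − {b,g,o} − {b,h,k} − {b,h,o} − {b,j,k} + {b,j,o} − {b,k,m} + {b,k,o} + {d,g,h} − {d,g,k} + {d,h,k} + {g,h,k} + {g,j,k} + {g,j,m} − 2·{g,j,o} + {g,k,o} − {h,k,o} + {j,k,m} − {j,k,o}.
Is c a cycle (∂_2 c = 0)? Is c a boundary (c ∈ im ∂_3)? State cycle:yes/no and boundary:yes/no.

n_0=9 n_1=31 n_2=29 n_3=12  [Q]
∂1: piv[bd,bg,bh,bj,bk,bm,bn,bo] rk=8  ker:dg,dh,dj,dk,dn,gh,gj,gk,gm,gn,go,hj,hk,ho,jk,jm,jn,jo,km,kn,ko,mn,no
∂2: piv[bdg,bdh,bdk,bgh,bgj,bgk,bgm,bgo,bhk,bho,bjk,bjo,bkm,bko,dgj,gjm,gno,jmn] rk=18  ker:dgh,dgk,dhk,ghk,gjk,gjo,gkm,gko,hko,jkm,jko
∂3: piv[bdgh,bdgk,bdhk,bghk,bgjk,bgjo,bgko,bhko,bjko,gjkm] rk=10  ker:dghk,gjko
∂2c = 0
c vs im∂3: residual ≠ 0 ⇒ not boundary

cycle:yes boundary:no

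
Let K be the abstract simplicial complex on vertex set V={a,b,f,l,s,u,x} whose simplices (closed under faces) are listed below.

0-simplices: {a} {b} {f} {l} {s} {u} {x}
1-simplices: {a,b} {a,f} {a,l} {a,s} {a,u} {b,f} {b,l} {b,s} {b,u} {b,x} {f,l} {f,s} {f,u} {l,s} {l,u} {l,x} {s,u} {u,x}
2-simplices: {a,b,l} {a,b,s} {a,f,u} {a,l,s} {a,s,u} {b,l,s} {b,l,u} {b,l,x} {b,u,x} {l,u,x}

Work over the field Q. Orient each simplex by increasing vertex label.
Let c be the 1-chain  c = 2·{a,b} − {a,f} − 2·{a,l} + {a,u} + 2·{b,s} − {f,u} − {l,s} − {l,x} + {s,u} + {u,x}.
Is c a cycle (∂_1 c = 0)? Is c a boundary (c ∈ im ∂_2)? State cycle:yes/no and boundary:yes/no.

cycle:yes boundary:no

n_0=7 n_1=18 n_2=10  [Q]
∂1: piv[ab,af,al,as,au,bx] rk=6  ker:bf,bl,bs,bu,fl,fs,fu,ls,lu,lx,su,ux
∂2: piv[abl,abs,afu,als,asu,blu,blx,bux] rk=8  ker:bls,lux
∂1c = 0
c vs im∂2: residual ≠ 0 ⇒ not boundary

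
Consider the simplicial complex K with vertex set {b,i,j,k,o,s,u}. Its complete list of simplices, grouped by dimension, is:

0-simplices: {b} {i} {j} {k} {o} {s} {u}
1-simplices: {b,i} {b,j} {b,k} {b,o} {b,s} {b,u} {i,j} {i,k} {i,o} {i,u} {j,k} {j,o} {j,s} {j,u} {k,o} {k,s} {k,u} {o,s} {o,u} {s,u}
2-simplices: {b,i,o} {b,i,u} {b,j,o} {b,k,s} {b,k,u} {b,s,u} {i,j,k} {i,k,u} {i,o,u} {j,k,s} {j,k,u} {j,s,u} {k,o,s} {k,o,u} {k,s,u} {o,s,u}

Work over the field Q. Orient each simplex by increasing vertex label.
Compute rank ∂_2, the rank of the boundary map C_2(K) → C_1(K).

n_0=7 n_1=20 n_2=16  [Q]
∂1: piv[bi,bj,bk,bo,bs,bu] rk=6  ker:ij,ik,io,iu,jk,jo,js,ju,ko,ks,ku,os,ou,su
∂2: piv[bio,biu,bjo,bks,bku,bsu,ijk,iku,iou,jks,jku,kos,kou] rk=13  ker:jsu,ksu,osu
rk∂_2=13

rank∂_2=13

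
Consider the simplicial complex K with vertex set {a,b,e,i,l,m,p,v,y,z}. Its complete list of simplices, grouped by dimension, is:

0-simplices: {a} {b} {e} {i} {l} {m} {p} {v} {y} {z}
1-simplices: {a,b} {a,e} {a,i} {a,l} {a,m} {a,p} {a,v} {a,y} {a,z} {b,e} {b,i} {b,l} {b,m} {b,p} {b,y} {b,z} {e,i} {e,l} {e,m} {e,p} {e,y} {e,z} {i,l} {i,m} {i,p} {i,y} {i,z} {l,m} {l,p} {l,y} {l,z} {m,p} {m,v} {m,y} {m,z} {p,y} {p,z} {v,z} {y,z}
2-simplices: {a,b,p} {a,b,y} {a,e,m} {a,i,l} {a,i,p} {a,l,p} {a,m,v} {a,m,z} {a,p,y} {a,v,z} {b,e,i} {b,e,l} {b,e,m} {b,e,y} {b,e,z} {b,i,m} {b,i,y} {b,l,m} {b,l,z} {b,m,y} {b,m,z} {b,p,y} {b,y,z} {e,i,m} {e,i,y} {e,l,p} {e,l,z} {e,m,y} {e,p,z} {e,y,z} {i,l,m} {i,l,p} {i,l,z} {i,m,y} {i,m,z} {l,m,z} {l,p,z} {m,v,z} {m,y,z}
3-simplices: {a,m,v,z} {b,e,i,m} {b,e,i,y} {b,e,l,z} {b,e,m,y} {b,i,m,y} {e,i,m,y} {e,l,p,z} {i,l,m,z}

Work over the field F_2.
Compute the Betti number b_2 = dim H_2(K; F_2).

b_2=5

n_0=10 n_1=39 n_2=39 n_3=9  [Z2]
∂1: piv[ab,ae,ai,al,am,ap,av,ay,az] rk=9  ker:be,bi,bl,bm,bp,by,bz,ei,el,em,ep,ey,ez,il,im,ip,iy,iz,lm,lp,ly,lz,mp,mv,my,mz,py,pz,vz,yz
∂2: piv[abp,aby,aem,ail,aip,alp,amv,amz,apy,avz,bei,bel,bem,bey,bez,bim,biy,blm,blz,bmy,bmz,byz,elp,epz,ilm,ilz] rk=26  ker:bpy,eim,eiy,elz,emy,eyz,ilp,imy,imz,lmz,lpz,mvz,myz
∂3: piv[amvz,beim,beiy,belz,bemy,bimy,elpz,ilmz] rk=8  ker:eimy
b_2=(39−26)−8=5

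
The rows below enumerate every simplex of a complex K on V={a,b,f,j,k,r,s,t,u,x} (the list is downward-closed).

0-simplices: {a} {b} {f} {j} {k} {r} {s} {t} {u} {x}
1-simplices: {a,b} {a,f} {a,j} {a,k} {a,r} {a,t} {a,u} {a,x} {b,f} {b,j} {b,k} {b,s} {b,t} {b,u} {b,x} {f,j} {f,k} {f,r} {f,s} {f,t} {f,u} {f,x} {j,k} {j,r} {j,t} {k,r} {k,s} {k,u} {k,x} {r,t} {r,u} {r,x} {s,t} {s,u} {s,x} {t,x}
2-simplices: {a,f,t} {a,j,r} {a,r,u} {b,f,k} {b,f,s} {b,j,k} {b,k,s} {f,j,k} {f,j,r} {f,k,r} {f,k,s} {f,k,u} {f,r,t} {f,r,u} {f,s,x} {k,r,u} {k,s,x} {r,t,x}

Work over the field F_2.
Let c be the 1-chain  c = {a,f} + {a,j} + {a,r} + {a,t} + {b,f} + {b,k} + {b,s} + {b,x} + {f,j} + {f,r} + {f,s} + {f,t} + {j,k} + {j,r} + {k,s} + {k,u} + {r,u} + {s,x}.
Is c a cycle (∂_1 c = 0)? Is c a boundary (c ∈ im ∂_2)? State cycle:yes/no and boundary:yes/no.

n_0=10 n_1=36 n_2=18  [Z2]
∂1: piv[ab,af,aj,ak,ar,at,au,ax,bs] rk=9  ker:bf,bj,bk,bt,bu,bx,fj,fk,fr,fs,ft,fu,fx,jk,jr,jt,kr,ks,ku,kx,rt,ru,rx,st,su,sx,tx
∂2: piv[aft,ajr,aru,bfk,bfs,bjk,bks,fjk,fjr,fkr,fku,frt,fru,fsx,ksx,rtx] rk=16  ker:fks,kru
∂1c = 0
c vs im∂2: residual ≠ 0 ⇒ not boundary

cycle:yes boundary:no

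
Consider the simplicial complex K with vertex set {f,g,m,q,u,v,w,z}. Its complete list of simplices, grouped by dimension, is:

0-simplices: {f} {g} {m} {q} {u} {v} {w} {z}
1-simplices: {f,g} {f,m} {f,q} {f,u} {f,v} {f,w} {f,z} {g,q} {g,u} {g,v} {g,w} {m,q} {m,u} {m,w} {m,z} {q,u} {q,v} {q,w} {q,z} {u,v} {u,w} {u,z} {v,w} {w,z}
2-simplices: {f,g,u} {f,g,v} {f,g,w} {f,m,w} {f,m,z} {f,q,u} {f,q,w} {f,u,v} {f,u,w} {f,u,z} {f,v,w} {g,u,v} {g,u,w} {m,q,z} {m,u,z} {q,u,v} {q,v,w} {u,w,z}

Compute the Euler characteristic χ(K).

n_0=8 n_1=24 n_2=18
χ=+8−24+18=2

χ(K)=2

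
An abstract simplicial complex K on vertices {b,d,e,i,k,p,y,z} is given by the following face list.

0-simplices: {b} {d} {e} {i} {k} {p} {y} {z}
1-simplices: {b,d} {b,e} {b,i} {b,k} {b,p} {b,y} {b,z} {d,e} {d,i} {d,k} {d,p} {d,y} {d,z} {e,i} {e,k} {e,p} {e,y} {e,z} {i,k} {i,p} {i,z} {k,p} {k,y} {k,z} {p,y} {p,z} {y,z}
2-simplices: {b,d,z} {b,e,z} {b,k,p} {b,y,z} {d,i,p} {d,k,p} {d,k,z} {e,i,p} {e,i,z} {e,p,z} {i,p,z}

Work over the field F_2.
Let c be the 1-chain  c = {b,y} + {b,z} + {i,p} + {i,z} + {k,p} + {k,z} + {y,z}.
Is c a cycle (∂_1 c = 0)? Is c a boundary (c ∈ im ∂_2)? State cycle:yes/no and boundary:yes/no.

n_0=8 n_1=27 n_2=11  [Z2]
∂1: piv[bd,be,bi,bk,bp,by,bz] rk=7  ker:de,di,dk,dp,dy,dz,ei,ek,ep,ey,ez,ik,ip,iz,kp,ky,kz,py,pz,yz
∂2: piv[bdz,bez,bkp,byz,dip,dkp,dkz,eip,eiz,epz] rk=10  ker:ipz
∂1c = 0
c vs im∂2: residual ≠ 0 ⇒ not boundary

cycle:yes boundary:no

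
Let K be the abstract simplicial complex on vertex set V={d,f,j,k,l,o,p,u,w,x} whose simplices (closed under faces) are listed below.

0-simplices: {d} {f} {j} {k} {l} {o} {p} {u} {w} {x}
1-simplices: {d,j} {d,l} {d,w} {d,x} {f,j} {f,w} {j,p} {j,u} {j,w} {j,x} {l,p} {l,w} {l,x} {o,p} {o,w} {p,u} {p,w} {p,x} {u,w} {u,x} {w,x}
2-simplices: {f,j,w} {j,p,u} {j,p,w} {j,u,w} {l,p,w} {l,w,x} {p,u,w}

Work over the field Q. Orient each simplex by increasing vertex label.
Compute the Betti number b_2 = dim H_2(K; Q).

b_2=1

n_0=10 n_1=21 n_2=7  [Q]
∂1: piv[dj,dl,dw,dx,fj,jp,ju,op] rk=8  ker:fw,jw,jx,lp,lw,lx,ow,pu,pw,px,uw,ux,wx
∂2: piv[fjw,jpu,jpw,juw,lpw,lwx] rk=6  ker:puw
b_2=(7−6)−0=1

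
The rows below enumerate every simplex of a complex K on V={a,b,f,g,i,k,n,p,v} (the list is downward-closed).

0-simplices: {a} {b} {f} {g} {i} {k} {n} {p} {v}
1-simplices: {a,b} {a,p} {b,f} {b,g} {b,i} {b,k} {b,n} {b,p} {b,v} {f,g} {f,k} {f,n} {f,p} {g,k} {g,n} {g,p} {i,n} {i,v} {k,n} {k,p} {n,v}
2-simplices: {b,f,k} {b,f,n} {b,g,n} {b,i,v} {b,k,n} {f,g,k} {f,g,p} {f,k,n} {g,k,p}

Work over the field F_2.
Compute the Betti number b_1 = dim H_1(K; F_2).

n_0=9 n_1=21 n_2=9  [Z2]
∂1: piv[ab,ap,bf,bg,bi,bk,bn,bv] rk=8  ker:bp,fg,fk,fn,fp,gk,gn,gp,in,iv,kn,kp,nv
∂2: piv[bfk,bfn,bgn,biv,bkn,fgk,fgp,gkp] rk=8  ker:fkn
b_1=(21−8)−8=5

b_1=5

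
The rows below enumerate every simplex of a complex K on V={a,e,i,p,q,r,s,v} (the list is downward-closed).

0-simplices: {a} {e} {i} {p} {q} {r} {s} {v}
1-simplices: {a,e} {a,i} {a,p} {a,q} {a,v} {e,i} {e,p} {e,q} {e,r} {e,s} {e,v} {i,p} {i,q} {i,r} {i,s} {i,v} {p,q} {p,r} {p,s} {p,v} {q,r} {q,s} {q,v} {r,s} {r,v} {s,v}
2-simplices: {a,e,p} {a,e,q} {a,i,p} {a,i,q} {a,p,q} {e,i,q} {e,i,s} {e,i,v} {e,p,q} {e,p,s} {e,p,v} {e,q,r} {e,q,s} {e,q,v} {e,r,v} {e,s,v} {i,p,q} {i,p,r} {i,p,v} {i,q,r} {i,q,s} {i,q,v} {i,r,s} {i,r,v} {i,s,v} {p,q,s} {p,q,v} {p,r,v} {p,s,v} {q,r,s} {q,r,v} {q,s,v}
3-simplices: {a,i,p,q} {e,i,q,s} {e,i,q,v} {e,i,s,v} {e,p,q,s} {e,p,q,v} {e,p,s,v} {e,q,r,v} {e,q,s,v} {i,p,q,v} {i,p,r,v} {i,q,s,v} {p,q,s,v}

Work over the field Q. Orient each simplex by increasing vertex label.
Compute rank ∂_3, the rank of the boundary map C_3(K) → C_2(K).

n_0=8 n_1=26 n_2=32 n_3=13  [Q]
∂1: piv[ae,ai,ap,aq,av,er,es] rk=7  ker:ei,ep,eq,ev,ip,iq,ir,is,iv,pq,pr,ps,pv,qr,qs,qv,rs,rv,sv
∂2: piv[aep,aeq,aip,aiq,apq,eiq,eis,eiv,eps,epv,eqr,eqs,eqv,erv,esv,ipr,iqr,irs] rk=18  ker:epq,ipq,ipv,iqs,iqv,irv,isv,pqs,pqv,prv,psv,qrs,qrv,qsv
∂3: piv[aipq,eiqs,eiqv,eisv,epqs,epqv,epsv,eqrv,eqsv,ipqv,iprv] rk=11  ker:iqsv,pqsv
rk∂_3=11

rank∂_3=11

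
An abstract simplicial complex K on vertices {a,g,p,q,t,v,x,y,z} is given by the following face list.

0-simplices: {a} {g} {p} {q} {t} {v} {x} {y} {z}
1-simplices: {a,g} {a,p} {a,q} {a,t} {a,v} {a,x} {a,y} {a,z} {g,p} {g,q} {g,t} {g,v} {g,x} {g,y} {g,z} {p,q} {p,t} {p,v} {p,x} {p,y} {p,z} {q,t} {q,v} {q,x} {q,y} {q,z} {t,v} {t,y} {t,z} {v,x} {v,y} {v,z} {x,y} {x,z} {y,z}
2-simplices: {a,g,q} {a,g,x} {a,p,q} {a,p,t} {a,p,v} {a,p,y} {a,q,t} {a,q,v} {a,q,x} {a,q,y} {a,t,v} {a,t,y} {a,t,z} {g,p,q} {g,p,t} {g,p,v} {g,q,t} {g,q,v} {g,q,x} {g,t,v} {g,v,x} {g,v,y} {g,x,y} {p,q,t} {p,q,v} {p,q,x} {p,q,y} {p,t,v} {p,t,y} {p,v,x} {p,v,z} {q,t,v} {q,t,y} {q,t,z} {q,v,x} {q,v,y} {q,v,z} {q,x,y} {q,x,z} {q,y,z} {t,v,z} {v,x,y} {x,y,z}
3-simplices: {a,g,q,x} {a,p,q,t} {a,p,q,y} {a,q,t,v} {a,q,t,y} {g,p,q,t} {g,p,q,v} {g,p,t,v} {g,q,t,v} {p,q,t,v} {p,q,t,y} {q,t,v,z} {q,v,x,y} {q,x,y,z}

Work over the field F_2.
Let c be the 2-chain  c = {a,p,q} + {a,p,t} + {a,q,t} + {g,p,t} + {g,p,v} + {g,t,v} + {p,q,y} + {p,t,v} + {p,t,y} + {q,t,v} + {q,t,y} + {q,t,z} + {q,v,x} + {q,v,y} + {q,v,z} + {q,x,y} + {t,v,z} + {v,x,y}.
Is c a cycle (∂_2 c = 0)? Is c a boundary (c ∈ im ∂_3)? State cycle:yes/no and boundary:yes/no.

n_0=9 n_1=35 n_2=43 n_3=14  [Z2]
∂1: piv[ag,ap,aq,at,av,ax,ay,az] rk=8  ker:gp,gq,gt,gv,gx,gy,gz,pq,pt,pv,px,py,pz,qt,qv,qx,qy,qz,tv,ty,tz,vx,vy,vz,xy,xz,yz
∂2: piv[agq,agx,apq,apt,apv,apy,aqt,aqv,aqx,aqy,atv,aty,atz,gpq,gpt,gpv,gvx,gvy,gxy,pqx,pvz,qtz,qvy,qvz,qxz,qyz] rk=26  ker:gqt,gqv,gqx,gtv,pqt,pqv,pqy,ptv,pty,pvx,qtv,qty,qvx,qxy,tvz,vxy,xyz
∂3: piv[agqx,apqt,apqy,aqtv,aqty,gpqt,gpqv,gptv,gqtv,pqty,qtvz,qvxy,qxyz] rk=13  ker:pqtv
∂2c = 0
c vs im∂3: reduces to 0 ⇒ boundary

cycle:yes boundary:yes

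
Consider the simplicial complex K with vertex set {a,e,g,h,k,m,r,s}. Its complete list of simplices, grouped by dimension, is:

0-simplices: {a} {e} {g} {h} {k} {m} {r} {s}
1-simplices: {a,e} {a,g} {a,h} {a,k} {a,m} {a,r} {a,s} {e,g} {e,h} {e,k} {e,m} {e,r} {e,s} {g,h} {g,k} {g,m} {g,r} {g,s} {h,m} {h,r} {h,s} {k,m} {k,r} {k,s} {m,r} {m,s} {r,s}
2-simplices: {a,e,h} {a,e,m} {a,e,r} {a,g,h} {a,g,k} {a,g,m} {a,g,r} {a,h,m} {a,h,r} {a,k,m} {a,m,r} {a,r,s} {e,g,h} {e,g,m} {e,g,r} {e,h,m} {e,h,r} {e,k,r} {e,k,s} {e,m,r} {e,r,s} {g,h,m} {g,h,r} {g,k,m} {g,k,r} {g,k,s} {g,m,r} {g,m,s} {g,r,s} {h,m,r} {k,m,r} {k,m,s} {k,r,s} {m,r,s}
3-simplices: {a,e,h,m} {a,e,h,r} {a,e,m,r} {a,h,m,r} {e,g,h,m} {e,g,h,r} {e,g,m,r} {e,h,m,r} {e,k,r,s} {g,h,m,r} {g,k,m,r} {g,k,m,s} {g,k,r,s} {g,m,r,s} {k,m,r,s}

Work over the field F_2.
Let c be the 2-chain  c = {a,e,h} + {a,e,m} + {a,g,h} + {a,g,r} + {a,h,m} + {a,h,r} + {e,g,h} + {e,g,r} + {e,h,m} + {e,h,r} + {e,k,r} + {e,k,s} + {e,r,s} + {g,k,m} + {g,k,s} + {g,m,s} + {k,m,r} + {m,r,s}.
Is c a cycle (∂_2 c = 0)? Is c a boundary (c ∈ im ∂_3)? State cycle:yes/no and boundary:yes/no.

cycle:yes boundary:no

n_0=8 n_1=27 n_2=34 n_3=15  [Z2]
∂1: piv[ae,ag,ah,ak,am,ar,as] rk=7  ker:eg,eh,ek,em,er,es,gh,gk,gm,gr,gs,hm,hr,hs,km,kr,ks,mr,ms,rs
∂2: piv[aeh,aem,aer,agh,agk,agm,agr,ahm,ahr,akm,amr,ars,egh,ekr,eks,ers,gkr,gks,gms] rk=19  ker:egm,egr,ehm,ehr,emr,ghm,ghr,gkm,gmr,grs,hmr,kmr,kms,krs,mrs
∂3: piv[aehm,aehr,aemr,ahmr,eghm,eghr,egmr,ekrs,gkmr,gkms,gkrs,gmrs] rk=12  ker:ehmr,ghmr,kmrs
∂2c = 0
c vs im∂3: residual ≠ 0 ⇒ not boundary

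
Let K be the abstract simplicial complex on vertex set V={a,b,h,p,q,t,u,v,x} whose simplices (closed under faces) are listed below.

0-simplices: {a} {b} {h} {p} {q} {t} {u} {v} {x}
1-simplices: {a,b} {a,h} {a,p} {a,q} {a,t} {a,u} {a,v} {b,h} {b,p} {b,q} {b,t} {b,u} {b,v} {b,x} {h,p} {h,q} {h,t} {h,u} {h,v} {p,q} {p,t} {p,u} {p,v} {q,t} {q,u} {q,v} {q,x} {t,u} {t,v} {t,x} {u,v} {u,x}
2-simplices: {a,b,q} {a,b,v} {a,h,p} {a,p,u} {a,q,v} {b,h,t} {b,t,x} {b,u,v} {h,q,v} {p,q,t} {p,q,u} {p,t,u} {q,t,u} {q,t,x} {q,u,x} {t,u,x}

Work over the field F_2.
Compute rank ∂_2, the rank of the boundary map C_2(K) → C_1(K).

rank∂_2=14

n_0=9 n_1=32 n_2=16  [Z2]
∂1: piv[ab,ah,ap,aq,at,au,av,bx] rk=8  ker:bh,bp,bq,bt,bu,bv,hp,hq,ht,hu,hv,pq,pt,pu,pv,qt,qu,qv,qx,tu,tv,tx,uv,ux
∂2: piv[abq,abv,ahp,apu,aqv,bht,btx,buv,hqv,pqt,pqu,ptu,qtx,qux] rk=14  ker:qtu,tux
rk∂_2=14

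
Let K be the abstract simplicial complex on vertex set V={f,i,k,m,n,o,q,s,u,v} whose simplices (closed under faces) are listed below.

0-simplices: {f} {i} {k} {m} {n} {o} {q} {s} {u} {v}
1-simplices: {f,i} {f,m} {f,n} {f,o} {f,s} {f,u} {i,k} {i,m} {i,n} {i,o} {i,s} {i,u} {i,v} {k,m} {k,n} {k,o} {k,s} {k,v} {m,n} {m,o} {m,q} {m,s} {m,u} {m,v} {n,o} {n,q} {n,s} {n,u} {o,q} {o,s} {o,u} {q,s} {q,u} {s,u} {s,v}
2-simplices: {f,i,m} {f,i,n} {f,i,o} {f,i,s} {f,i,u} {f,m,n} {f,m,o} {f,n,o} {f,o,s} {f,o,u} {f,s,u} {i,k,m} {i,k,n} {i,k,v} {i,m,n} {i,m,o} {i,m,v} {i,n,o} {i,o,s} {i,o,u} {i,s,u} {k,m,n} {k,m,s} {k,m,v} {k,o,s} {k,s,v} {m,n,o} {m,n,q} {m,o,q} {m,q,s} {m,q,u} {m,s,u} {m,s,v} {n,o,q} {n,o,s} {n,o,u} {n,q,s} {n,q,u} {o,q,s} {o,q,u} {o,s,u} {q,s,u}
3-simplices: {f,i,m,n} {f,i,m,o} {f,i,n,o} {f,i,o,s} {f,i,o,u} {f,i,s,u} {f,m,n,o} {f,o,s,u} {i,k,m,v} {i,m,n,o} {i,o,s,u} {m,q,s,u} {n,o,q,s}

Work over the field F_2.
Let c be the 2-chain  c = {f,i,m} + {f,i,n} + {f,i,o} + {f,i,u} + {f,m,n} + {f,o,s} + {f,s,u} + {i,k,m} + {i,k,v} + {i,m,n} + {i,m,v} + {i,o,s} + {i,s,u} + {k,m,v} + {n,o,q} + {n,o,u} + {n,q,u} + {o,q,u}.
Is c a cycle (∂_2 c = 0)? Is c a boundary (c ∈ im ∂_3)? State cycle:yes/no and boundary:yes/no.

cycle:yes boundary:no

n_0=10 n_1=35 n_2=42 n_3=13  [Z2]
∂1: piv[fi,fm,fn,fo,fs,fu,ik,iv,mq] rk=9  ker:im,in,io,is,iu,km,kn,ko,ks,kv,mn,mo,ms,mu,mv,no,nq,ns,nu,oq,os,ou,qs,qu,su,sv
∂2: piv[fim,fin,fio,fis,fiu,fmn,fmo,fno,fos,fou,fsu,ikm,ikn,ikv,imv,kms,kos,ksv,mnq,moq,mqs,mqu,msu,nos,nou,nqs] rk=26  ker:imn,imo,ino,ios,iou,isu,kmn,kmv,mno,msv,noq,nqu,oqs,oqu,osu,qsu
∂3: piv[fimn,fimo,fino,fios,fiou,fisu,fmno,fosu,ikmv,mqsu,noqs] rk=11  ker:imno,iosu
∂2c = 0
c vs im∂3: residual ≠ 0 ⇒ not boundary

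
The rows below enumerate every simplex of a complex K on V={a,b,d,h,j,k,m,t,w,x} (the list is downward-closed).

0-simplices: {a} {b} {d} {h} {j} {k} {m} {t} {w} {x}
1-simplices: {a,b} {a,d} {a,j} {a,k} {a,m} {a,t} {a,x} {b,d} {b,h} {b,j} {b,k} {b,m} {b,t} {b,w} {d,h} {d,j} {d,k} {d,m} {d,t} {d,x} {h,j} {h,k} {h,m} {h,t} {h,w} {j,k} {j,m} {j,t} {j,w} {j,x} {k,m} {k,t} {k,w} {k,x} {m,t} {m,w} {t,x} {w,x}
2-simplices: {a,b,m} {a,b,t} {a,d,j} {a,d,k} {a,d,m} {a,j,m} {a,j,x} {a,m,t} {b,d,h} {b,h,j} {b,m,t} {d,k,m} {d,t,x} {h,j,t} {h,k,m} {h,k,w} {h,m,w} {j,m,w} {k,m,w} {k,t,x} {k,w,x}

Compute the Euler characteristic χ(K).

χ(K)=-7

n_0=10 n_1=38 n_2=21
χ=+10−38+21=-7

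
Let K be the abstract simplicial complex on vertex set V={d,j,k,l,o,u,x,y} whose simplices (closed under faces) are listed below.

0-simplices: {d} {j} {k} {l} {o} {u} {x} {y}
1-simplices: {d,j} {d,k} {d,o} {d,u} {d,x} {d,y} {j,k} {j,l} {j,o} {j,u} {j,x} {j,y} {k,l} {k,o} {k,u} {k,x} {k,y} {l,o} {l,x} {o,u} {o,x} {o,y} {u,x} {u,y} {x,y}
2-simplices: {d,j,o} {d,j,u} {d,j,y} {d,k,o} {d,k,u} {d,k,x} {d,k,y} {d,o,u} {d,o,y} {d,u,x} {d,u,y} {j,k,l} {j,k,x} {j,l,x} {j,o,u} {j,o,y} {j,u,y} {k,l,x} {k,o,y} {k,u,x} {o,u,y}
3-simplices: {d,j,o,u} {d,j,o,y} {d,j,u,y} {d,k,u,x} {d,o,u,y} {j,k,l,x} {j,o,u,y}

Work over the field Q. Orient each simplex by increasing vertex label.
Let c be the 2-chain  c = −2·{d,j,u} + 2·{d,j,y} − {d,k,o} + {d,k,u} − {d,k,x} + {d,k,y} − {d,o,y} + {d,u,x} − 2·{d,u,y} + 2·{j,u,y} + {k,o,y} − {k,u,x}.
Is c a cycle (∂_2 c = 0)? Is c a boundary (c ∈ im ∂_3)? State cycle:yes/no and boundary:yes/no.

cycle:yes boundary:no

n_0=8 n_1=25 n_2=21 n_3=7  [Q]
∂1: piv[dj,dk,do,du,dx,dy,jl] rk=7  ker:jk,jo,ju,jx,jy,kl,ko,ku,kx,ky,lo,lx,ou,ox,oy,ux,uy,xy
∂2: piv[djo,dju,djy,dko,dku,dkx,dky,dou,doy,dux,duy,jkl,jkx,jlx] rk=14  ker:jou,joy,juy,klx,koy,kux,ouy
∂3: piv[djou,djoy,djuy,dkux,douy,jklx] rk=6  ker:jouy
∂2c = 0
c vs im∂3: residual ≠ 0 ⇒ not boundary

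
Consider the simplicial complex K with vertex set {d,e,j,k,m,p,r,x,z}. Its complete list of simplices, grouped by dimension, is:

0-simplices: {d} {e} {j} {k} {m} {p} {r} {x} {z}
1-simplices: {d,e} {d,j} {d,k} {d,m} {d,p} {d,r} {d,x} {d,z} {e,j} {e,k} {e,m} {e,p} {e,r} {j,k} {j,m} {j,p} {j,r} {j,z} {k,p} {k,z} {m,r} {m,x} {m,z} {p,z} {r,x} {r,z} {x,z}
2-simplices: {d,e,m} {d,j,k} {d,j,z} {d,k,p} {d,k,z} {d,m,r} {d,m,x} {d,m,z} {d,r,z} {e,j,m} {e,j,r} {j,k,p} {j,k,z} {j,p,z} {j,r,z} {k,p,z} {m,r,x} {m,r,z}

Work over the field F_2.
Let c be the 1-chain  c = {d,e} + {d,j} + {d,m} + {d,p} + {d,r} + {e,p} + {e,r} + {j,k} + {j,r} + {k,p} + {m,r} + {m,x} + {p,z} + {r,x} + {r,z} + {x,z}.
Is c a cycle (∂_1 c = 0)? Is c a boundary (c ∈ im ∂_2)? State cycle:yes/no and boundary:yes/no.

n_0=9 n_1=27 n_2=18  [Z2]
∂1: piv[de,dj,dk,dm,dp,dr,dx,dz] rk=8  ker:ej,ek,em,ep,er,jk,jm,jp,jr,jz,kp,kz,mr,mx,mz,pz,rx,rz,xz
∂2: piv[dem,djk,djz,dkp,dkz,dmr,dmx,dmz,drz,ejm,ejr,jkp,jpz,jrz,mrx] rk=15  ker:jkz,kpz,mrz
∂1c = {d} + {e} + {j} + {m} + {x} + {z}

cycle:no boundary:no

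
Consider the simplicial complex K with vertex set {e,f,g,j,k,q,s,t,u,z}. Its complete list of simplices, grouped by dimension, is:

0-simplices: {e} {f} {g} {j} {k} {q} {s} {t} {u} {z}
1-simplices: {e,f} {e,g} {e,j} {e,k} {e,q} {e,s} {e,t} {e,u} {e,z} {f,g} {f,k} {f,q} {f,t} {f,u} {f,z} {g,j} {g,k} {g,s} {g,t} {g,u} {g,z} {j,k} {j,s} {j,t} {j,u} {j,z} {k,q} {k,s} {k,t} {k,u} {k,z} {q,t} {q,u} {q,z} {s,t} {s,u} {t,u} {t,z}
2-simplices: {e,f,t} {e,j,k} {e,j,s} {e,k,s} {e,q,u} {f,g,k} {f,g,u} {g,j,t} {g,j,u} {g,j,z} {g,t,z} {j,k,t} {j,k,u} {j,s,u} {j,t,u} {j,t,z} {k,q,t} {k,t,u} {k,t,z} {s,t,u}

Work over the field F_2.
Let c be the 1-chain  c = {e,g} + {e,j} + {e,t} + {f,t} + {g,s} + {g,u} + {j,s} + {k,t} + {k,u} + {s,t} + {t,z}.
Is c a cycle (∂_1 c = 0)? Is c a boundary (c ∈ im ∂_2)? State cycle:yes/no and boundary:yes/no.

n_0=10 n_1=38 n_2=20  [Z2]
∂1: piv[ef,eg,ej,ek,eq,es,et,eu,ez] rk=9  ker:fg,fk,fq,ft,fu,fz,gj,gk,gs,gt,gu,gz,jk,js,jt,ju,jz,kq,ks,kt,ku,kz,qt,qu,qz,st,su,tu,tz
∂2: piv[eft,ejk,ejs,eks,equ,fgk,fgu,gjt,gju,gjz,gtz,jkt,jku,jsu,jtu,kqt,ktz,stu] rk=18  ker:jtz,ktu
∂1c = {e} + {f} + {g} + {s} + {t} + {z}

cycle:no boundary:no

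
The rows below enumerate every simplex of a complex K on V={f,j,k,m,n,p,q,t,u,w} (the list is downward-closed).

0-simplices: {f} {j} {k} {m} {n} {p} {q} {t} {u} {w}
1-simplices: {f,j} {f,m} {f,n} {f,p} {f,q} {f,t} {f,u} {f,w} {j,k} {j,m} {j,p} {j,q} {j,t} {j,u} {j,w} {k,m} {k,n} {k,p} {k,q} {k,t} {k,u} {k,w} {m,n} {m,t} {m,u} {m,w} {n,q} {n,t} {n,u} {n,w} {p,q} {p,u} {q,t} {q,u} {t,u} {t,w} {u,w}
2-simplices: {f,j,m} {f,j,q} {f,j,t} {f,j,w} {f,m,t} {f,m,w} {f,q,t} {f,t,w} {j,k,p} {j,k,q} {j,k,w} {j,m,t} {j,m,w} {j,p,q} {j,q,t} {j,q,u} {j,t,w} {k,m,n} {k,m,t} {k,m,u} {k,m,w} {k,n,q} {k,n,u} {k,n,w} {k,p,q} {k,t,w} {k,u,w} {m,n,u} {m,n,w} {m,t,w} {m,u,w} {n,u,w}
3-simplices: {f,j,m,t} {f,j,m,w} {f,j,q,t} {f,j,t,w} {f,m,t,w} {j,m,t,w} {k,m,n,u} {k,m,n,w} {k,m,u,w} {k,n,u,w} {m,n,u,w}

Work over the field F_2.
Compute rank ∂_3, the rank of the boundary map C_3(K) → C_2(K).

n_0=10 n_1=37 n_2=32 n_3=11  [Z2]
∂1: piv[fj,fm,fn,fp,fq,ft,fu,fw,jk] rk=9  ker:jm,jp,jq,jt,ju,jw,km,kn,kp,kq,kt,ku,kw,mn,mt,mu,mw,nq,nt,nu,nw,pq,pu,qt,qu,tu,tw,uw
∂2: piv[fjm,fjq,fjt,fjw,fmt,fmw,fqt,ftw,jkp,jkq,jkw,jpq,jqu,kmn,kmt,kmu,kmw,knq,knu,knw,kuw] rk=21  ker:jmt,jmw,jqt,jtw,kpq,ktw,mnu,mnw,mtw,muw,nuw
∂3: piv[fjmt,fjmw,fjqt,fjtw,fmtw,kmnu,kmnw,kmuw,knuw] rk=9  ker:jmtw,mnuw
rk∂_3=9

rank∂_3=9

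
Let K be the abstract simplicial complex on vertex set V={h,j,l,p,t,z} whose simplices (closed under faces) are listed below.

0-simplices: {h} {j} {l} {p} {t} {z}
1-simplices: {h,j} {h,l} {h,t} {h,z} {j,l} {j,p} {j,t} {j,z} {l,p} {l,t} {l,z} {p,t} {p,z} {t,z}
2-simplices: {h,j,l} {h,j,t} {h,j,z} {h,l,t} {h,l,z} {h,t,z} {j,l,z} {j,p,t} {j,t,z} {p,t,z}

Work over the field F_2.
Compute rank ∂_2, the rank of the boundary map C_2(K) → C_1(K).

n_0=6 n_1=14 n_2=10  [Z2]
∂1: piv[hj,hl,ht,hz,jp] rk=5  ker:jl,jt,jz,lp,lt,lz,pt,pz,tz
∂2: piv[hjl,hjt,hjz,hlt,hlz,htz,jpt,ptz] rk=8  ker:jlz,jtz
rk∂_2=8

rank∂_2=8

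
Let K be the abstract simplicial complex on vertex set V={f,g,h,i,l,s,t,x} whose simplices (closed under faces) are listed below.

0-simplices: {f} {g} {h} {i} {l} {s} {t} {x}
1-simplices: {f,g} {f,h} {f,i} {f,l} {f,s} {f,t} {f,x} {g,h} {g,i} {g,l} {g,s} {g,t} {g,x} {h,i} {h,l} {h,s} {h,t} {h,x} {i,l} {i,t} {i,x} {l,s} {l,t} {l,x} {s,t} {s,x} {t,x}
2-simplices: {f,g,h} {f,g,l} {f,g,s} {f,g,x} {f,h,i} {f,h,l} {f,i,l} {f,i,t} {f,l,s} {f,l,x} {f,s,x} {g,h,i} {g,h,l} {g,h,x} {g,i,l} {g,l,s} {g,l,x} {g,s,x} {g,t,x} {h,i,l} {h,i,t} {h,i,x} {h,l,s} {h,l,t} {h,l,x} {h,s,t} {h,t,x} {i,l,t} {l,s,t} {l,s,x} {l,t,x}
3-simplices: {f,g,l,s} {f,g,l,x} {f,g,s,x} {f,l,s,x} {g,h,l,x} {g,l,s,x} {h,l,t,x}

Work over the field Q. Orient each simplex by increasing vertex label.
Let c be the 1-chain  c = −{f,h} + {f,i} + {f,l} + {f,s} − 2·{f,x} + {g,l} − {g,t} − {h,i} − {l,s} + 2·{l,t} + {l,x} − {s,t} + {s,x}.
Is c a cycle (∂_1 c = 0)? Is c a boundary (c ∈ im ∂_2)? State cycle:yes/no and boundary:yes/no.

cycle:yes boundary:yes

n_0=8 n_1=27 n_2=31 n_3=7  [Q]
∂1: piv[fg,fh,fi,fl,fs,ft,fx] rk=7  ker:gh,gi,gl,gs,gt,gx,hi,hl,hs,ht,hx,il,it,ix,ls,lt,lx,st,sx,tx
∂2: piv[fgh,fgl,fgs,fgx,fhi,fhl,fil,fit,fls,flx,fsx,ghi,ghx,gtx,hit,hix,hls,hlt,hst,htx] rk=20  ker:ghl,gil,gls,glx,gsx,hil,hlx,ilt,lst,lsx,ltx
∂3: piv[fgls,fglx,fgsx,flsx,ghlx,hltx] rk=6  ker:glsx
∂1c = 0
c vs im∂2: reduces to 0 ⇒ boundary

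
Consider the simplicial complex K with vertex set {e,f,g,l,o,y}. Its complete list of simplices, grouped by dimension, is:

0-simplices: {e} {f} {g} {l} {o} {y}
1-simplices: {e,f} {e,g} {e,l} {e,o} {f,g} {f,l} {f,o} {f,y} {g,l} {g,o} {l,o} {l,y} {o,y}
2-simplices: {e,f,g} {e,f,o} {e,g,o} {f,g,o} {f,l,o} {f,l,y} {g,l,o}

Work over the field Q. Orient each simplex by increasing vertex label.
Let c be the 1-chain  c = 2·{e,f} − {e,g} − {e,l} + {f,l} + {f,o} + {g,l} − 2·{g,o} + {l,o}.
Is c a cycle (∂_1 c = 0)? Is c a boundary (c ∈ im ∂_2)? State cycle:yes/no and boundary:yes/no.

n_0=6 n_1=13 n_2=7  [Q]
∂1: piv[ef,eg,el,eo,fy] rk=5  ker:fg,fl,fo,gl,go,lo,ly,oy
∂2: piv[efg,efo,ego,flo,fly,glo] rk=6  ker:fgo
∂1c = 0
c vs im∂2: residual ≠ 0 ⇒ not boundary

cycle:yes boundary:no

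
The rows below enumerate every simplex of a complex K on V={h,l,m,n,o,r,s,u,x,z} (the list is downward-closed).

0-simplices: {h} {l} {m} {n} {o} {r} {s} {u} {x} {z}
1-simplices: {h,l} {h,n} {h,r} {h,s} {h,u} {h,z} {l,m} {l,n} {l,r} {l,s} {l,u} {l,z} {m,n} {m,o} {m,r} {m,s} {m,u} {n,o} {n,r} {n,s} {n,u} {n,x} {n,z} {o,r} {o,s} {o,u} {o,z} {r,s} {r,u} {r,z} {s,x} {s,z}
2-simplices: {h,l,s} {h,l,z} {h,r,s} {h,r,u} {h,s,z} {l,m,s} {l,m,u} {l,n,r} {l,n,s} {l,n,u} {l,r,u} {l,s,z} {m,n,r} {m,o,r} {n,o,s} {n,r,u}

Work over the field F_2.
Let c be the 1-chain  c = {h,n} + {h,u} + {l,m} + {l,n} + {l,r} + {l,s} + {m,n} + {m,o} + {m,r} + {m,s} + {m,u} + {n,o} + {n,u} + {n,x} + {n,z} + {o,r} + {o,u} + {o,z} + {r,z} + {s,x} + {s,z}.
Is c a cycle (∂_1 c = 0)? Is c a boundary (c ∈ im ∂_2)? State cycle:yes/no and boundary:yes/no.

n_0=10 n_1=32 n_2=16  [Z2]
∂1: piv[hl,hn,hr,hs,hu,hz,lm,mo,nx] rk=9  ker:ln,lr,ls,lu,lz,mn,mr,ms,mu,no,nr,ns,nu,nz,or,os,ou,oz,rs,ru,rz,sx,sz
∂2: piv[hls,hlz,hrs,hru,hsz,lms,lmu,lnr,lns,lnu,lru,mnr,mor,nos] rk=14  ker:lsz,nru
∂1c = {n} + {o}

cycle:no boundary:no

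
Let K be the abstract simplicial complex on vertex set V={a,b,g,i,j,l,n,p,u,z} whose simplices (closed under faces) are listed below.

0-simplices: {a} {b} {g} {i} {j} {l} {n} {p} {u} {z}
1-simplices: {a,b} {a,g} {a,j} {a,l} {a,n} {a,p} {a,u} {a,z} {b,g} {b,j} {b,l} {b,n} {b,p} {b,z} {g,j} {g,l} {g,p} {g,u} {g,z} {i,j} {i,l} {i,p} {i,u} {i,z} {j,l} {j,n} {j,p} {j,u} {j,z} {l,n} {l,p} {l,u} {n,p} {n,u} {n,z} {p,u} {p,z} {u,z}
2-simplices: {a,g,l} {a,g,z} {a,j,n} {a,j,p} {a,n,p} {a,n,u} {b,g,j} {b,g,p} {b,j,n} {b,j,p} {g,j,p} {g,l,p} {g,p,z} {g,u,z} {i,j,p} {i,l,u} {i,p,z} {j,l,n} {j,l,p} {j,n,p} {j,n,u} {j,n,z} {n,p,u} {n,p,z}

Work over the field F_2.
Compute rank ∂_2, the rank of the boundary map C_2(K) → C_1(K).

rank∂_2=22

n_0=10 n_1=38 n_2=24  [Z2]
∂1: piv[ab,ag,aj,al,an,ap,au,az,ij] rk=9  ker:bg,bj,bl,bn,bp,bz,gj,gl,gp,gu,gz,il,ip,iu,iz,jl,jn,jp,ju,jz,ln,lp,lu,np,nu,nz,pu,pz,uz
∂2: piv[agl,agz,ajn,ajp,anp,anu,bgj,bgp,bjn,bjp,glp,gpz,guz,ijp,ilu,ipz,jln,jlp,jnu,jnz,npu,npz] rk=22  ker:gjp,jnp
rk∂_2=22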